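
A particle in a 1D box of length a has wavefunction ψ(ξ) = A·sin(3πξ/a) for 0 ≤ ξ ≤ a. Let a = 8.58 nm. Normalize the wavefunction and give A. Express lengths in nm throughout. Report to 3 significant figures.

The normalization condition is ∫|ψ|² dξ = 1 from 0 to a.
∫|ψ|² dξ = A²·(a/2).
Substituting a = 8.58 gives A² = 0.2331, so A = 0.4828.

A ≈ 0.483 nm^(-1/2)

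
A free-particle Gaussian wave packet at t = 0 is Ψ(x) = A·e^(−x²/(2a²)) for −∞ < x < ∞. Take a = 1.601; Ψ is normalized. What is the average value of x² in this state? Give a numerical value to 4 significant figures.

⟨x^2⟩ ≈ 1.282

The expectation value is the |Ψ|²-weighted average of x^2: ∫ x^2|Ψ|² dx.
Since the A² factors cancel between numerator and denominator, ⟨x²⟩ = a^2/2.
With a = 1.601, ⟨x^2⟩ = 1.2816.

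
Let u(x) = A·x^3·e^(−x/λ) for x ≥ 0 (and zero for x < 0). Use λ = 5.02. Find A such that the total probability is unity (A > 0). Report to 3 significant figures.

We need A² ∫|f|² dx = 1, taking the integral from 0 to ∞.
The integral (without the A² prefactor) comes out to 45·λ^7/8.
With λ = 5.02: A² = 0.000002213 and A = 0.001488.

A ≈ 0.00149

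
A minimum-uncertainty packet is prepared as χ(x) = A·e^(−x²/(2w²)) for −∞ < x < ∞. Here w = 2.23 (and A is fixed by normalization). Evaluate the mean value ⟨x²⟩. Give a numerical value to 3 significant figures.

The expectation value is the |χ|²-weighted average of x^2: ∫ x^2|χ|² dx.
With ∫_{−∞}^{∞} x^(2m) e^(−αx²) dx = (2m−1)!!·√π / (2^m α^(m+1/2)), since the A² factors cancel between numerator and denominator, ⟨x²⟩ = w^2/2.
With w = 2.23, ⟨x^2⟩ = 2.486.

⟨x^2⟩ ≈ 2.49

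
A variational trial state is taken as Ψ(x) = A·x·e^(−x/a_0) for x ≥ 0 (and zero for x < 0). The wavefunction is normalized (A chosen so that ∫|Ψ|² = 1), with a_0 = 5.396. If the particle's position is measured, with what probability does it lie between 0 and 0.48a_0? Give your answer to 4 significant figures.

P ≈ 0.07309

|Ψ|² is the probability density, so P = ∫_{0}^{0.48a_0} |Ψ|² dx.
With A² fixed by ∫|Ψ|² = 1, i.e. A² = (a_0^3/4)^(−1), substitute and integrate.
Let u = x/a_0; then A² and the length scale cancel, so P = ∫_{0}^{0.48} u^2·e^(-2·u) du ÷ ∫_{0}^{∞} u^2·e^(-2·u) du.
With ∫ u^2·e^(-2·u) du = -(2·u^2 + 2·u + 1)·e^(-2·u)/4 + C, the region integral is 1/4 - 1513·e^(-24/25)/2500 and the full one is 1/4.
This works out to P = 0.073093.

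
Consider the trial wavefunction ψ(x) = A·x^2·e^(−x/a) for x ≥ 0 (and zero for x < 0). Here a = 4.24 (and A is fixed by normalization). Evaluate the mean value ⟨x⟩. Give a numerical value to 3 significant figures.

⟨x⟩ ≈ 10.6

By definition ⟨x⟩ = ∫ x |ψ(x)|² dx.
Evaluating both integrals, ⟨x⟩ = 5·a/2.
Putting a = 4.24 gives 10.60.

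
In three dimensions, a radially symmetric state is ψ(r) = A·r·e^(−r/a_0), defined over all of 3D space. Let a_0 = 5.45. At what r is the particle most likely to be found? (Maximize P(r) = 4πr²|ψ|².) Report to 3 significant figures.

r ≈ 10.9

Set d/dr [P(r) = 4πr²|ψ|²] = 0 and solve for r > 0.
This gives r = 2·a_0.
With a_0 = 5.45, the most probable radial distance is 10.90.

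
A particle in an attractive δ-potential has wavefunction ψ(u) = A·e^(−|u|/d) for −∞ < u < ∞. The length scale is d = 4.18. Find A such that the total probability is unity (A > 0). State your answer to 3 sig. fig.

A ≈ 0.489

The normalization condition is ∫|ψ|² du = 1 from −∞ to ∞.
∫|ψ|² du = A²·(d).
Setting this equal to 1 gives A² = 1/(d).
Plugging in d = 4.18 yields A = 0.4891.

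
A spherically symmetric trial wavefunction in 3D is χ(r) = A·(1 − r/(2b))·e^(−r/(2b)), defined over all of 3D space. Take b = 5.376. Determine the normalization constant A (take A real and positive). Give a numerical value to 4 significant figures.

Require ∫ |χ|² 4πr² dr = 1 over the whole domain.
∫|χ|² 4πr² dr = A²·(8·π·b^3).
Substituting b = 5.376 gives A² = 0.00025608, so A = 0.016003.

A ≈ 0.01600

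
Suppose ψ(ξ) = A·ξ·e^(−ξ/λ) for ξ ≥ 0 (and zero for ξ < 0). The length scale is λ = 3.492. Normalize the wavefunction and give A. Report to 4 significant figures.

A ≈ 0.3065

We need A² ∫|f|² dξ = 1, taking the integral from 0 to ∞.
Recall ∫₀^∞ ξ^m e^(−ξ/β) dξ = m!·β^(m+1), with ψ = A·ξ·e^(−ξ/λ), the integral evaluates to A²·[λ^3/4].
So A² = (λ^3/4)^(−1).
Plugging in λ = 3.492 yields A = 0.30649.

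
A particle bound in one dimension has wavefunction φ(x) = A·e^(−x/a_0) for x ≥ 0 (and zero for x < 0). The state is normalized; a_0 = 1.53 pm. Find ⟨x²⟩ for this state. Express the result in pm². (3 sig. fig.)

⟨x^2⟩ ≈ 1.17 pm^2

The expectation value is the |φ|²-weighted average of x^2: ∫ x^2|φ|² dx.
With ∫₀^∞ x^2 e^(−αx) dx = 2!/α^3, the ratio of the moment integral to the normalization integral gives ⟨x²⟩ = a_0^2/2.
With a_0 = 1.53, ⟨x^2⟩ = 1.170.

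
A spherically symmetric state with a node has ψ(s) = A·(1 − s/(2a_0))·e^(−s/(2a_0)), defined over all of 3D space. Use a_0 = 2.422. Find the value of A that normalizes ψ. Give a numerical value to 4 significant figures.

A ≈ 0.05292

We need A² ∫|f|² 4πs² ds = 1, taking the integral from 0 to ∞.
In 3D with spherical symmetry the volume element is 4πs² ds.
Recall ∫₀^∞ s^m e^(−s/β) ds = m!·β^(m+1), ∫|ψ|² 4πs² ds = A²·(8·π·a_0^3).
So A² = (8·π·a_0^3)^(−1).
Plugging in a_0 = 2.422 yields A = 0.052920.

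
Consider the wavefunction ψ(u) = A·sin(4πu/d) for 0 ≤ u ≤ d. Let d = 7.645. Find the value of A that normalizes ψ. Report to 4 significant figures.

Normalization requires ∫|ψ|² du = 1, integrated from 0 to d.
With ∫₀^d sin²(nπu/d) du = d/2, the integral (without the A² prefactor) comes out to d/2.
Setting this equal to 1 gives A² = 1/(d/2).
Plugging in d = 7.645 yields A = 0.51148.

A ≈ 0.5115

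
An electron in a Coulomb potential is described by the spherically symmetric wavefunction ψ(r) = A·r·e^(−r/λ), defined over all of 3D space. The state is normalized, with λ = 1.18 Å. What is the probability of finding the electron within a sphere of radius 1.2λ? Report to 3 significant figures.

P = ∫ |ψ|² 4πr² dr over r ≤ 1.2λ.
The full normalization integral is A²·[3·π·λ^5] = 1, fixing A².
Substituting u = r/λ, A², 4π and the length scale all cancel in the ratio: P = ∫_{0}^{1.2} u^4·e^(-2·u) du / ∫_{0}^{∞} u^4·e^(-2·u) du.
With ∫ u^4·e^(-2·u) du = -(u^4/2 + u^3 + 3·u^2/2 + 3·u/2 + 3/4)·e^(-2·u) + C, the region integral is ≈ 0.071901 and the full one is 3/4.
Taking the ratio yields P = 0.09587.

P ≈ 0.0959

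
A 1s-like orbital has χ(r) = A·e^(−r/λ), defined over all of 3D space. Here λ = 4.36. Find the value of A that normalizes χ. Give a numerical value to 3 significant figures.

Require ∫ |χ|² 4πr² dr = 1 over the whole domain.
With ∫₀^∞ r^2 e^(−αr) dr = 2!/α^3, with χ = A·e^(−r/λ), the integral evaluates to A²·[π·λ^3].
Hence A² = 1/[π·λ^3].
Substituting λ = 4.36 gives A² = 0.003841, so A = 0.06197.

A ≈ 0.0620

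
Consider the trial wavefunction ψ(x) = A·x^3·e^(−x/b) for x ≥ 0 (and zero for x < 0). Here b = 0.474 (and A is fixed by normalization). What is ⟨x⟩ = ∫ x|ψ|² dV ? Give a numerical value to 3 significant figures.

By definition ⟨x⟩ = ∫ x |ψ(x)|² dx.
Evaluating both integrals, ⟨x⟩ = 7·b/2.
Putting b = 0.474 gives 1.659.

⟨x⟩ ≈ 1.66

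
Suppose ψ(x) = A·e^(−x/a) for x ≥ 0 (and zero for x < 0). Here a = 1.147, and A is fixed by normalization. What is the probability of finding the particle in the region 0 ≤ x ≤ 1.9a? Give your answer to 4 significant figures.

P ≈ 0.9776

|ψ|² is the probability density, so P = ∫_{0}^{1.9a} |ψ|² dx.
Since A² = 1/(a/2), this is the region integral divided by the full normalization integral.
Let u = x/a; then A² and the length scale cancel, so P = ∫_{0}^{1.9} e^(-2·u) du ÷ ∫_{0}^{∞} e^(-2·u) du.
With ∫ e^(-2·u) du = -e^(-2·u)/2 + C, the region integral is 1/2 - e^(-19/5)/2 and the full one is 1/2.
Evaluating gives P = 0.97763.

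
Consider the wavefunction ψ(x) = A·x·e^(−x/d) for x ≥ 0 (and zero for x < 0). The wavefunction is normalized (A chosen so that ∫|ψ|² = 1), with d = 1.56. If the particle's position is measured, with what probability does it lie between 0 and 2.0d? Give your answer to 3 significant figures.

|ψ|² is the probability density, so P = ∫_{0}^{2.0d} |ψ|² dx.
With A² fixed by ∫|ψ|² = 1, i.e. A² = (d^3/4)^(−1), substitute and integrate.
In terms of u = x/d (A² and the length scale cancel between numerator and denominator), P = [∫_{0}^{2.0} u^2·e^(-2·u) du] / [∫_{0}^{∞} u^2·e^(-2·u) du].
An antiderivative of u^2·e^(-2·u) is -(2·u^2 + 2·u + 1)·e^(-2·u)/4; evaluating from 0 to 2.0 gives 1/4 - 13·e^(-4)/4, while the full integral is 1/4.
This works out to P = 0.7619.

P ≈ 0.762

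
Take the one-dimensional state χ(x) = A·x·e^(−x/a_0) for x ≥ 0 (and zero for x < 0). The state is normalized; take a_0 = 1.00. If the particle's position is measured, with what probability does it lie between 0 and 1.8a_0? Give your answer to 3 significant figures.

P = ∫_{0}^{1.8a_0} |χ(x)|² dx.
The normalization integral ∫|χ|²dx over the whole domain equals a_0^3/4·A², and A² cancels in the ratio.
Substituting u = x/a_0, A² and the length scale cancel in the ratio: P = ∫_{0}^{1.8} u^2·e^(-2·u) du / ∫_{0}^{∞} u^2·e^(-2·u) du.
An antiderivative of u^2·e^(-2·u) is -(2·u^2 + 2·u + 1)·e^(-2·u)/4; evaluating from 0 to 1.8 gives 1/4 - 277·e^(-18/5)/100, while the full integral is 1/4.
Evaluating gives P = 0.6973.

P ≈ 0.697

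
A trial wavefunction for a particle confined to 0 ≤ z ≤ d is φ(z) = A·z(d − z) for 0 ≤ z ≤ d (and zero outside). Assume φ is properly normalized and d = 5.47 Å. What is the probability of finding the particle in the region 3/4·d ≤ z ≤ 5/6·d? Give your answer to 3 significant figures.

P = ∫_{3/4·d}^{5/6·d} |φ(z)|² dz.
The normalization integral ∫|φ|²dz over the whole domain equals d^5/30·A², and A² cancels in the ratio.
Substituting u = z/d, A² and the length scale cancel in the ratio: P = ∫_{3/4}^{5/6} u^2·(1 - u)^2 du / ∫_{0}^{1} u^2·(1 - u)^2 du.
Using ∫ u^2·(1 - u)^2 du = u^3·(6·u^2 - 15·u + 10)/30, the numerator is ≈ 0.0022674 and the denominator is 1/30.
Evaluating gives P = 0.06802.

P ≈ 0.0680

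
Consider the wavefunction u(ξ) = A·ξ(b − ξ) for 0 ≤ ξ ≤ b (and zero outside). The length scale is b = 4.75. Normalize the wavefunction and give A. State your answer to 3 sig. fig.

Require ∫ |u|² dξ = 1 over the whole domain.
Expanding the polynomial and integrating term by term, with u = A·ξ(b − ξ), the integral evaluates to A²·[b^5/30].
With b = 4.75: A² = 0.01241 and A = 0.1114.

A ≈ 0.111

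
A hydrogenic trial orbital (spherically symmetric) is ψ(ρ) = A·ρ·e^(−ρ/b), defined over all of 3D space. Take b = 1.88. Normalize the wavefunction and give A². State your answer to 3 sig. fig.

A^2 ≈ 0.00452

Normalization requires ∫|ψ|² 4πρ² dρ = 1, integrated from 0 to ∞.
(Spherical symmetry: dV = 4πρ² dρ.)
Recall ∫₀^∞ ρ^m e^(−ρ/β) dρ = m!·β^(m+1), the integral (without the A² prefactor) comes out to 3·π·b^5.
Hence A² = 1/[3·π·b^5].
With b = 1.88: A² = 0.004518 and A = 0.06722.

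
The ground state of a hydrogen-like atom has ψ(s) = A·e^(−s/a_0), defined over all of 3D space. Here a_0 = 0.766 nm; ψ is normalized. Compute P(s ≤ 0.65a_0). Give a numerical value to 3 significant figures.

P ≈ 0.143

P = ∫ |ψ|² 4πs² ds over s ≤ 0.65a_0.
A² is fixed by ∫₀^∞ 4πs²|ψ|² ds = 1, i.e. A² = (π·a_0^3)^(−1).
Substituting u = s/a_0, A², 4π and the length scale all cancel in the ratio: P = ∫_{0}^{0.65} u^2·e^(-2·u) du / ∫_{0}^{∞} u^2·e^(-2·u) du.
With ∫ u^2·e^(-2·u) du = -(2·u^2 + 2·u + 1)·e^(-2·u)/4 + C, the region integral is 1/4 - 629·e^(-13/10)/800 and the full one is 1/4.
The region integral divided by the full integral gives P = 0.1429.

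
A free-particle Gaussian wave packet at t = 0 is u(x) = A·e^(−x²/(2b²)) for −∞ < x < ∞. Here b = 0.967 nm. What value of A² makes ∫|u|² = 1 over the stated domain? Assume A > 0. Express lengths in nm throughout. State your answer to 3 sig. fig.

A^2 ≈ 0.583 nm^(-1)

Require ∫ |u|² dx = 1 over the whole domain.
With ∫_{−∞}^{∞} x^(2m) e^(−αx²) dx = (2m−1)!!·√π / (2^m α^(m+1/2)), ∫|u|² dx = A²·(√(π)·b).
So A² = (√(π)·b)^(−1).
Substituting b = 0.967 gives A² = 0.5834, so A = 0.7638.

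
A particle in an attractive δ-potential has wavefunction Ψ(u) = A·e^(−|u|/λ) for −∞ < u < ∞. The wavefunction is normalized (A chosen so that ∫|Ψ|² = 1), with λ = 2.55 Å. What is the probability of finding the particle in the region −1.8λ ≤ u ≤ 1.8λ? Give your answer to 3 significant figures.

|Ψ|² is the probability density, so P = ∫_{−1.8λ}^{1.8λ} |Ψ|² du.
With A² fixed by ∫|Ψ|² = 1, i.e. A² = (λ)^(−1), substitute and integrate.
Both integrals are even about u = 0, so only the u ≥ 0 halves are needed (the factors of 2 cancel). Let t = u/λ; then A² and the length scale cancel, so P = ∫_{0}^{1.8} e^(-2·t) dt ÷ ∫_{0}^{∞} e^(-2·t) dt.
Using ∫ e^(-2·t) dt = -e^(-2·t)/2, the numerator is 1/2 - e^(-18/5)/2 and the denominator is 1/2.
This works out to P = 0.9727.

P ≈ 0.973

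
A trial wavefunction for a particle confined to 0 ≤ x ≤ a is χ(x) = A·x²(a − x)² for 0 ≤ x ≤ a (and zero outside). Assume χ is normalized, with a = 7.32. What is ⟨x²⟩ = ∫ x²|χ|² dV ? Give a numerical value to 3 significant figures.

⟨x^2⟩ ≈ 14.6

The expectation value is the |χ|²-weighted average of x^2: ∫ x^2|χ|² dx.
Expanding the polynomial and integrating term by term, evaluating both integrals, ⟨x²⟩ = 3·a^2/11.
With a = 7.32, ⟨x^2⟩ = 14.61.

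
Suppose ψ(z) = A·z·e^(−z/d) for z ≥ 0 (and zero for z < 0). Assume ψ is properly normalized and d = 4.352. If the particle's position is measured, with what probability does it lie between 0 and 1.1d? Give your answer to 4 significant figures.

P = ∫_{0}^{1.1d} |ψ(z)|² dz.
The normalization integral ∫|ψ|²dz over the whole domain equals d^3/4·A², and A² cancels in the ratio.
Substituting u = z/d, A² and the length scale cancel in the ratio: P = ∫_{0}^{1.1} u^2·e^(-2·u) du / ∫_{0}^{∞} u^2·e^(-2·u) du.
An antiderivative of u^2·e^(-2·u) is -(2·u^2 + 2·u + 1)·e^(-2·u)/4; evaluating from 0 to 1.1 gives 1/4 - 281·e^(-11/5)/200, while the full integral is 1/4.
This works out to P = 0.37729.

P ≈ 0.3773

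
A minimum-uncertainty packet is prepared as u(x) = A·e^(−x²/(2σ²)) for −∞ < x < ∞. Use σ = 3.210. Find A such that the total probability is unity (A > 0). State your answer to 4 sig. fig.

Normalization requires ∫|u|² dx = 1, integrated from −∞ to ∞.
Using the Gaussian integral ∫_{−∞}^{∞} e^(−αx²) dx = √(π/α), with u = A·e^(−x²/(2σ²)), the integral evaluates to A²·[√(π)·σ].
Hence A² = 1/[√(π)·σ].
Substituting σ = 3.210 gives A² = 0.17576, so A = 0.41924.

A ≈ 0.4192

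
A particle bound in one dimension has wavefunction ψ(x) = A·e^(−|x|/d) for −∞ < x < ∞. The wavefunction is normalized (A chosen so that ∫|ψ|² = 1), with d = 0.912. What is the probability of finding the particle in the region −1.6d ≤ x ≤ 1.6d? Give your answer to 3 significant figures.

P ≈ 0.959

P = ∫_{−1.6d}^{1.6d} |ψ(x)|² dx.
With A² fixed by ∫|ψ|² = 1, i.e. A² = (d)^(−1), substitute and integrate.
Both integrals are even about x = 0, so only the x ≥ 0 halves are needed (the factors of 2 cancel). Let u = x/d; then A² and the length scale cancel, so P = ∫_{0}^{1.6} e^(-2·u) du ÷ ∫_{0}^{∞} e^(-2·u) du.
Using ∫ e^(-2·u) du = -e^(-2·u)/2, the numerator is 1/2 - e^(-16/5)/2 and the denominator is 1/2.
Taking the ratio, P = 0.9592.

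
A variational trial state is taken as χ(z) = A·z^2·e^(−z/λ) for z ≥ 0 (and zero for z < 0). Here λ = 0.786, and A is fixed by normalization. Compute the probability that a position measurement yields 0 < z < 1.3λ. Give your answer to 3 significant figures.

P ≈ 0.123

P = ∫_{0}^{1.3λ} |χ(z)|² dz.
The normalization integral ∫|χ|²dz over the whole domain equals 3·λ^5/4·A², and A² cancels in the ratio.
Let u = z/λ; then A² and the length scale cancel, so P = ∫_{0}^{1.3} u^4·e^(-2·u) du ÷ ∫_{0}^{∞} u^4·e^(-2·u) du.
With ∫ u^4·e^(-2·u) du = -(u^4/2 + u^3 + 3·u^2/2 + 3·u/2 + 3/4)·e^(-2·u) + C, the region integral is ≈ 0.091932 and the full one is 3/4.
This works out to P = 0.1226.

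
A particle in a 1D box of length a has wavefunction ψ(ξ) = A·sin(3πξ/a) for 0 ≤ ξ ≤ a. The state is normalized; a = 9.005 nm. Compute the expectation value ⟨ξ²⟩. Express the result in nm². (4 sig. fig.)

⟨ξ^2⟩ ≈ 26.57 nm^2

The expectation value is the |ψ|²-weighted average of ξ^2: ∫ ξ^2|ψ|² dξ.
With ∫₀^a sin²(nπξ/a) dξ = a/2, the ratio of the moment integral to the normalization integral gives ⟨ξ²⟩ = -a^2/(18·π^2) + a^2/3.
Putting a = 9.005 gives 26.574.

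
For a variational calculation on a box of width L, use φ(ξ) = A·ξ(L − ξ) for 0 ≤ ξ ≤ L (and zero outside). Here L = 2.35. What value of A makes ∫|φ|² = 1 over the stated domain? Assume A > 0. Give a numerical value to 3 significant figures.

The normalization condition is ∫|φ|² dξ = 1 from 0 to L.
Expanding the polynomial and integrating term by term, ∫|φ|² dξ = A²·(L^5/30).
Setting this equal to 1 gives A² = 1/(L^5/30).
Plugging in L = 2.35 yields A = 0.6470.

A ≈ 0.647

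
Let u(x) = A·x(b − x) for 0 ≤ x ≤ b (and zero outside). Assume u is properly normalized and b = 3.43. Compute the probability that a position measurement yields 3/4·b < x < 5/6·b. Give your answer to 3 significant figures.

P ≈ 0.0680

P = ∫_{3/4·b}^{5/6·b} |u(x)|² dx.
With A² fixed by ∫|u|² = 1, i.e. A² = (b^5/30)^(−1), substitute and integrate.
Substituting t = x/b, A² and the length scale cancel in the ratio: P = ∫_{3/4}^{5/6} t^2·(1 - t)^2 dt / ∫_{0}^{1} t^2·(1 - t)^2 dt.
With ∫ t^2·(1 - t)^2 dt = t^3·(6·t^2 - 15·t + 10)/30 + C, the region integral is ≈ 0.0022674 and the full one is 1/30.
Evaluating gives P = 0.06802.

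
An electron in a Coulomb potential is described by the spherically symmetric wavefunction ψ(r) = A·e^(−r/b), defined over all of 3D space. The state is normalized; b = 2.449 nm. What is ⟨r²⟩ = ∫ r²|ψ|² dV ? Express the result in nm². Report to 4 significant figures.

⟨r^2⟩ ≈ 17.99 nm^2

⟨r²⟩ = ∫ r^2 |ψ|² 4πr² dr over the full domain.
Evaluating both integrals, ⟨r²⟩ = 3·b^2.
With b = 2.449, ⟨r^2⟩ = 17.993.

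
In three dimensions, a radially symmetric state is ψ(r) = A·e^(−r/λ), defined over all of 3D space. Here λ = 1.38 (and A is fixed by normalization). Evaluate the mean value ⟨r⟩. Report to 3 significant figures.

⟨r⟩ = ∫ r |ψ|² 4πr² dr over the full domain.
The ratio of the moment integral to the normalization integral gives ⟨r⟩ = 3·λ/2.
Putting λ = 1.38 gives 2.070.

⟨r⟩ ≈ 2.07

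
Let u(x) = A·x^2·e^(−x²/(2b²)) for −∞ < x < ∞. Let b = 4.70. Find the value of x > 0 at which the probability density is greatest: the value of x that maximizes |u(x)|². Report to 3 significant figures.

The maximum of |u(x)|² occurs where its derivative vanishes.
Solving yields x = √(2)·b.
With b = 4.70, the value of x > 0 at which the probability density is greatest is 6.647.

x ≈ 6.65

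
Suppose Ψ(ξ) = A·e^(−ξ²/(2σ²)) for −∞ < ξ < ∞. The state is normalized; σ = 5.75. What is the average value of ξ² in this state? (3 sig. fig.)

⟨ξ^2⟩ ≈ 16.5

The expectation value is the |Ψ|²-weighted average of ξ^2: ∫ ξ^2|Ψ|² dξ.
Evaluating both integrals, ⟨ξ²⟩ = σ^2/2.
With σ = 5.75, ⟨ξ^2⟩ = 16.53.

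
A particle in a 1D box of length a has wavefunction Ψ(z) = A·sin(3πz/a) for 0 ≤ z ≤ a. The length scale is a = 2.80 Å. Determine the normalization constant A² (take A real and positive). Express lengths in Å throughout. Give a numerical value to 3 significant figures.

Require ∫ |Ψ|² dz = 1 over the whole domain.
∫|Ψ|² dz = A²·(a/2).
Setting this equal to 1 gives A² = 1/(a/2).
With a = 2.80: A² = 0.7143 and A = 0.8452.

A^2 ≈ 0.714 Å^(-1)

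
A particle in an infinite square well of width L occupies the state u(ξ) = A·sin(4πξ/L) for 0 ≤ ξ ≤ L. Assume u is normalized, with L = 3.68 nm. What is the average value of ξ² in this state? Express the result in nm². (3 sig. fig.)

By definition ⟨ξ²⟩ = ∫ ξ^2 |u(ξ)|² dξ.
With ∫₀^L sin²(nπξ/L) dξ = L/2, evaluating both integrals, ⟨ξ²⟩ = -L^2/(32·π^2) + L^2/3.
Putting L = 3.68 gives 4.471.

⟨ξ^2⟩ ≈ 4.47 nm^2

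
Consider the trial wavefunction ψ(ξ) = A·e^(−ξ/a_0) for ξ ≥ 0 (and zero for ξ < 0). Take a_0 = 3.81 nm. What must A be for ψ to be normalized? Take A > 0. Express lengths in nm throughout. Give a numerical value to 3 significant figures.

A ≈ 0.725 nm^(-1/2)

Require ∫ |ψ|² dξ = 1 over the whole domain.
Carrying out the integral gives A² · a_0/2.
So A² = (a_0/2)^(−1).
Plugging in a_0 = 3.81 yields A = 0.7245.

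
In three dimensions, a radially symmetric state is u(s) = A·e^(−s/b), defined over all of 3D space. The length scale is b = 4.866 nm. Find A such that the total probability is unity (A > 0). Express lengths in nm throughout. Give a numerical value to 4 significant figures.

A ≈ 0.05256 nm^(-3/2)

Normalization requires ∫|u|² 4πs² ds = 1, integrated from 0 to ∞.
The angular integral contributes 4π, leaving ∫₀^∞ s²|u|² ds.
The integral (without the A² prefactor) comes out to π·b^3.
Setting this equal to 1 gives A² = 1/(π·b^3).
Plugging in b = 4.866 yields A = 0.052561.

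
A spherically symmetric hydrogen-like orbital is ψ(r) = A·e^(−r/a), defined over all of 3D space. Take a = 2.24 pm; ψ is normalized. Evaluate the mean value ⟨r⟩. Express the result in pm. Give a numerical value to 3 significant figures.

⟨r⟩ ≈ 3.36 pm

By definition ⟨r⟩ = ∫ r |ψ(r)|² 4πr² dr.
Recall ∫₀^∞ r^m e^(−r/β) dr = m!·β^(m+1), evaluating both integrals, ⟨r⟩ = 3·a/2.
With a = 2.24, ⟨r⟩ = 3.360.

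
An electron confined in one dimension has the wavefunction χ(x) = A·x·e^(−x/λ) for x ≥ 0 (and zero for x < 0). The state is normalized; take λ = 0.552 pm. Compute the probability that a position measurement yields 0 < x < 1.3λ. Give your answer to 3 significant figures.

P ≈ 0.482

P = ∫_{0}^{1.3λ} |χ(x)|² dx.
The normalization integral ∫|χ|²dx over the whole domain equals λ^3/4·A², and A² cancels in the ratio.
In terms of u = x/λ (A² and the length scale cancel between numerator and denominator), P = [∫_{0}^{1.3} u^2·e^(-2·u) du] / [∫_{0}^{∞} u^2·e^(-2·u) du].
Using ∫ u^2·e^(-2·u) du = -(2·u^2 + 2·u + 1)·e^(-2·u)/4, the numerator is 1/4 - 349·e^(-13/5)/200 and the denominator is 1/4.
The result is P = 0.4816.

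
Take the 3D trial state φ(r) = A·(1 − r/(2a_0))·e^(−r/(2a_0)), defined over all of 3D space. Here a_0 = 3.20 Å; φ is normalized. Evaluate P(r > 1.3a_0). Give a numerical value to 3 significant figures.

P = ∫ |φ|² 4πr² dr over r > 1.3a_0.
Normalization gives A² = 1/(8·π·a_0^3).
Let u = r/a_0; then A², 4π and the length scale all cancel, so P = ∫_{1.3}^{∞} u^2·(1 - u/2)^2·e^(-u) du ÷ ∫_{0}^{∞} u^2·(1 - u/2)^2·e^(-u) du.
An antiderivative of u^2·(1 - u/2)^2·e^(-u) is -(u^4/4 + u^2 + 2·u + 2)·e^(-u); evaluating from 1.3 to ∞ gives ≈ 1.9088, while the full integral is 2.
Taking the ratio yields P = 0.9544.

P ≈ 0.954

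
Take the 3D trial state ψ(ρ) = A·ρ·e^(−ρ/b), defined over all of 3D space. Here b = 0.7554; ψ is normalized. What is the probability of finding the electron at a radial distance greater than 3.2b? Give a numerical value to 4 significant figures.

P ≈ 0.2351

Integrate the radial probability density 4πρ²|ψ|² over ρ > 3.2b.
The full normalization integral is A²·[3·π·b^5] = 1, fixing A².
Let u = ρ/b; then A², 4π and the length scale all cancel, so P = ∫_{3.2}^{∞} u^4·e^(-2·u) du ÷ ∫_{0}^{∞} u^4·e^(-2·u) du.
An antiderivative of u^4·e^(-2·u) is -(u^4/2 + u^3 + 3·u^2/2 + 3·u/2 + 3/4)·e^(-2·u); evaluating from 3.2 to ∞ gives ≈ 0.176303, while the full integral is 3/4.
Taking the ratio yields P = 0.23507.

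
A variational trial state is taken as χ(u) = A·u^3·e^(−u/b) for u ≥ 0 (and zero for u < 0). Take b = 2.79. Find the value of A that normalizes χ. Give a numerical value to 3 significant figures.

A ≈ 0.0116

The normalization condition is ∫|χ|² du = 1 from 0 to ∞.
The integral (without the A² prefactor) comes out to 45·b^7/8.
Hence A² = 1/[45·b^7/8].
Substituting b = 2.79 gives A² = 0.0001351, so A = 0.01162.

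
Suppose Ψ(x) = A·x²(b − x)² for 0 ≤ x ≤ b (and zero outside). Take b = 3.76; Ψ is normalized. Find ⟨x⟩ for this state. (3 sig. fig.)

⟨x⟩ ≈ 1.88

By definition ⟨x⟩ = ∫ x |Ψ(x)|² dx.
Evaluating both integrals, ⟨x⟩ = b/2.
With b = 3.76, ⟨x⟩ = 1.880.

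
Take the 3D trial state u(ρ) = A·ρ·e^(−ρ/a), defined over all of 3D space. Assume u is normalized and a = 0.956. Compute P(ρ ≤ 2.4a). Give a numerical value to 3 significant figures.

P ≈ 0.524

Integrate the radial probability density 4πρ²|u|² over ρ ≤ 2.4a.
A² is fixed by ∫₀^∞ 4πρ²|u|² dρ = 1, i.e. A² = (3·π·a^5)^(−1).
Let t = ρ/a; then A², 4π and the length scale all cancel, so P = ∫_{0}^{2.4} t^4·e^(-2·t) dt ÷ ∫_{0}^{∞} t^4·e^(-2·t) dt.
An antiderivative of t^4·e^(-2·t) is -(t^4/2 + t^3 + 3·t^2/2 + 3·t/2 + 3/4)·e^(-2·t); evaluating from 0 to 2.4 gives ≈ 0.39281, while the full integral is 3/4.
Taking the ratio yields P = 0.5237.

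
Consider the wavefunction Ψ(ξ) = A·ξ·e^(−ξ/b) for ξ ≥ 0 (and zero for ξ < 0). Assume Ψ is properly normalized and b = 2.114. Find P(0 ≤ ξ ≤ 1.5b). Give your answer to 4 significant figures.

P ≈ 0.5768

P = ∫_{0}^{1.5b} |Ψ(ξ)|² dξ.
Since A² = 1/(b^3/4), this is the region integral divided by the full normalization integral.
Substituting u = ξ/b, A² and the length scale cancel in the ratio: P = ∫_{0}^{1.5} u^2·e^(-2·u) du / ∫_{0}^{∞} u^2·e^(-2·u) du.
With ∫ u^2·e^(-2·u) du = -(2·u^2 + 2·u + 1)·e^(-2·u)/4 + C, the region integral is 1/4 - 17·e^(-3)/8 and the full one is 1/4.
This works out to P = 0.57681.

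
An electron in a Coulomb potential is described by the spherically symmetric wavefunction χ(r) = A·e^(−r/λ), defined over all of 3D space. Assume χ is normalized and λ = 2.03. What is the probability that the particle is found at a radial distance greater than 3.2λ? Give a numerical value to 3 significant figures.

Integrate the radial probability density 4πr²|χ|² over r > 3.2λ.
Normalization gives A² = 1/(π·λ^3).
Substituting u = r/λ, A², 4π and the length scale all cancel in the ratio: P = ∫_{3.2}^{∞} u^2·e^(-2·u) du / ∫_{0}^{∞} u^2·e^(-2·u) du.
With ∫ u^2·e^(-2·u) du = -(2·u^2 + 2·u + 1)·e^(-2·u)/4 + C, the region integral is 697·e^(-32/5)/100 and the full one is 1/4.
The region integral divided by the full integral gives P = 0.04632.

P ≈ 0.0463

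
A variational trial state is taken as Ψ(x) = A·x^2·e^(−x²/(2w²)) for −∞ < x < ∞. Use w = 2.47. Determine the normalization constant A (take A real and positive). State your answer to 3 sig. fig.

A ≈ 0.0905

Normalization requires ∫|Ψ|² dx = 1, integrated from −∞ to ∞.
Carrying out the integral gives A² · 3·√(π)·w^5/4.
With w = 2.47: A² = 0.008182 and A = 0.09046.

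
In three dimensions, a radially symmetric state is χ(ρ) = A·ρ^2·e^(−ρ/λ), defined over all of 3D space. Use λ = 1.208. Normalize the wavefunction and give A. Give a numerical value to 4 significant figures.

Normalization requires ∫|χ|² 4πρ² dρ = 1, integrated from 0 to ∞.
(Spherical symmetry: dV = 4πρ² dρ.)
With ∫₀^∞ ρ^6 e^(−αρ) dρ = 6!/α^7, ∫|χ|² 4πρ² dρ = A²·(45·π·λ^7/2).
So A² = (45·π·λ^7/2)^(−1).
With λ = 1.208: A² = 0.0037688 and A = 0.061390.

A ≈ 0.06139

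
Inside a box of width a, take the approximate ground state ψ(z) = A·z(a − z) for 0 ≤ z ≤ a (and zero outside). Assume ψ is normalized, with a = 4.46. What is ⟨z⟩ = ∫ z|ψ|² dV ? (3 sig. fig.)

⟨z⟩ ≈ 2.23

The expectation value is the |ψ|²-weighted average of z: ∫ z|ψ|² dz.
Expanding the polynomial and integrating term by term, since the A² factors cancel between numerator and denominator, ⟨z⟩ = a/2.
Putting a = 4.46 gives 2.230.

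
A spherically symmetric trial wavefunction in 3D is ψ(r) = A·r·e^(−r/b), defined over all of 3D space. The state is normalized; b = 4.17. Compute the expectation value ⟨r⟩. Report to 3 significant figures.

By definition ⟨r⟩ = ∫ r |ψ(r)|² 4πr² dr.
The ratio of the moment integral to the normalization integral gives ⟨r⟩ = 5·b/2.
Putting b = 4.17 gives 10.43.

⟨r⟩ ≈ 10.4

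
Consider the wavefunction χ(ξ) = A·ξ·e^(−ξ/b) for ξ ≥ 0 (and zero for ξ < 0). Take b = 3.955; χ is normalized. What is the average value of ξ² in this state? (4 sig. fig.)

⟨ξ^2⟩ ≈ 46.93

The expectation value is the |χ|²-weighted average of ξ^2: ∫ ξ^2|χ|² dξ.
Evaluating both integrals, ⟨ξ²⟩ = 3·b^2.
With b = 3.955, ⟨ξ^2⟩ = 46.926.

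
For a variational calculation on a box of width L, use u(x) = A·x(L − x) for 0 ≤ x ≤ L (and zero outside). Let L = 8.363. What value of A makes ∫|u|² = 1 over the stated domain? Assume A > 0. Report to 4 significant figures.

Normalization requires ∫|u|² dx = 1, integrated from 0 to L.
Expanding the polynomial and integrating term by term, with u = A·x(L − x), the integral evaluates to A²·[L^5/30].
Plugging in L = 8.363 yields A = 0.027080.

A ≈ 0.02708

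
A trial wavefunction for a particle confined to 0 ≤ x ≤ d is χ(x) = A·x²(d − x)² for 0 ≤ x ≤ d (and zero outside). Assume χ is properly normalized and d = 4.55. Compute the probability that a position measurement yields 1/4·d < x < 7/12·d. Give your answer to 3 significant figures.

P = ∫_{1/4·d}^{7/12·d} |χ(x)|² dx.
Since A² = 1/(d^9/630), this is the region integral divided by the full normalization integral.
Let u = x/d; then A² and the length scale cancel, so P = ∫_{1/4}^{7/12} u^4·(1 - u)^4 du ÷ ∫_{0}^{1} u^4·(1 - u)^4 du.
With ∫ u^4·(1 - u)^4 du = u^5·(70·u^4 - 315·u^3 + 540·u^2 - 420·u + 126)/630 + C, the region integral is ≈ 0.0010298 and the full one is 1/630.
Evaluating gives P = 0.6487.

P ≈ 0.649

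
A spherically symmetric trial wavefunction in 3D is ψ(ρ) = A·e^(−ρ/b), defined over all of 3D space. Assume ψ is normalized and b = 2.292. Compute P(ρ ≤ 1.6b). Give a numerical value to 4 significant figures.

P ≈ 0.6201

P = ∫ |ψ|² 4πρ² dρ over ρ ≤ 1.6b.
The full normalization integral is A²·[π·b^3] = 1, fixing A².
Let u = ρ/b; then A², 4π and the length scale all cancel, so P = ∫_{0}^{1.6} u^2·e^(-2·u) du ÷ ∫_{0}^{∞} u^2·e^(-2·u) du.
With ∫ u^2·e^(-2·u) du = -(2·u^2 + 2·u + 1)·e^(-2·u)/4 + C, the region integral is 1/4 - 233·e^(-16/5)/100 and the full one is 1/4.
The region integral divided by the full integral gives P = 0.62010.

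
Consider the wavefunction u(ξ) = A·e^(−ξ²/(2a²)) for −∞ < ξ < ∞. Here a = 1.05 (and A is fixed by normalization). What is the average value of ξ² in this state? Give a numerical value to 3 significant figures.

⟨ξ^2⟩ ≈ 0.551

⟨ξ²⟩ = ∫ ξ^2 |u|² dξ over the full domain.
Using the Gaussian integral ∫_{−∞}^{∞} e^(−αξ²) dξ = √(π/α), evaluating both integrals, ⟨ξ²⟩ = a^2/2.
With a = 1.05, ⟨ξ^2⟩ = 0.5513.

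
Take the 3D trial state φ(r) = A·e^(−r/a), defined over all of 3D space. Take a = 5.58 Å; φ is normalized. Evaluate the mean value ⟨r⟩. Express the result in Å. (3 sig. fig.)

⟨r⟩ = ∫ r |φ|² 4πr² dr over the full domain.
Evaluating both integrals, ⟨r⟩ = 3·a/2.
With a = 5.58, ⟨r⟩ = 8.370.

⟨r⟩ ≈ 8.37 Å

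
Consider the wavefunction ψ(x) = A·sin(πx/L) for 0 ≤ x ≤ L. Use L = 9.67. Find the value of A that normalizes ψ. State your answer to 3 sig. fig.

A ≈ 0.455

We need A² ∫|f|² dx = 1, taking the integral from 0 to L.
Carrying out the integral gives A² · L/2.
So A² = (L/2)^(−1).
Substituting L = 9.67 gives A² = 0.2068, so A = 0.4548.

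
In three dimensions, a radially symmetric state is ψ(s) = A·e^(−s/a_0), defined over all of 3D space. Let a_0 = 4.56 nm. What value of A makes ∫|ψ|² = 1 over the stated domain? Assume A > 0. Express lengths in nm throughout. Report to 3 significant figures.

A ≈ 0.0579 nm^(-3/2)

The normalization condition is ∫|ψ|² 4πs² ds = 1 from 0 to ∞.
The angular integral contributes 4π, leaving ∫₀^∞ s²|ψ|² ds.
With ψ = A·e^(−s/a_0), the integral evaluates to A²·[π·a_0^3].
Setting this equal to 1 gives A² = 1/(π·a_0^3).
Substituting a_0 = 4.56 gives A² = 0.003357, so A = 0.05794.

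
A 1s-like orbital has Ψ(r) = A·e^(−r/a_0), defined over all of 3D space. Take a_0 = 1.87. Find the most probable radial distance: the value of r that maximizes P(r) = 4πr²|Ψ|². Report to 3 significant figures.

r ≈ 1.87

Differentiate P(r) = 4πr²|Ψ|² with respect to r and set to zero.
This gives r = a_0.
With a_0 = 1.87, the most probable radial distance is 1.870.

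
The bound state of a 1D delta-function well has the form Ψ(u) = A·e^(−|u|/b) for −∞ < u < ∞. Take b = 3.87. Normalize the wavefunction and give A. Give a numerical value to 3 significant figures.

Normalization requires ∫|Ψ|² du = 1, integrated from −∞ to ∞.
Carrying out the integral gives A² · b.
Hence A² = 1/[b].
Substituting b = 3.87 gives A² = 0.2584, so A = 0.5083.

A ≈ 0.508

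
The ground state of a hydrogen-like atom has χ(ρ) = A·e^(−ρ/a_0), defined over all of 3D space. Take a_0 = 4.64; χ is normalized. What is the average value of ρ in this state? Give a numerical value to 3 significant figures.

⟨ρ⟩ ≈ 6.96

⟨ρ⟩ = ∫ ρ |χ|² 4πρ² dρ over the full domain.
Evaluating both integrals, ⟨ρ⟩ = 3·a_0/2.
Putting a_0 = 4.64 gives 6.960.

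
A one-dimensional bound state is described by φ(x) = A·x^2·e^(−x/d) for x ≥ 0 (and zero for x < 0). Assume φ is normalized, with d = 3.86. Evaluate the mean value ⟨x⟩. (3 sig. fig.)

By definition ⟨x⟩ = ∫ x |φ(x)|² dx.
With ∫₀^∞ x^5 e^(−αx) dx = 5!/α^6, since the A² factors cancel between numerator and denominator, ⟨x⟩ = 5·d/2.
With d = 3.86, ⟨x⟩ = 9.650.

⟨x⟩ ≈ 9.65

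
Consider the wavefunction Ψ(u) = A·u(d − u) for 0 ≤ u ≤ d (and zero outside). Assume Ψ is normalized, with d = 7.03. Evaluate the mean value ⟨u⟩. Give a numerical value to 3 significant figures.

The expectation value is the |Ψ|²-weighted average of u: ∫ u|Ψ|² du.
Expanding the polynomial and integrating term by term, since the A² factors cancel between numerator and denominator, ⟨u⟩ = d/2.
With d = 7.03, ⟨u⟩ = 3.515.

⟨u⟩ ≈ 3.52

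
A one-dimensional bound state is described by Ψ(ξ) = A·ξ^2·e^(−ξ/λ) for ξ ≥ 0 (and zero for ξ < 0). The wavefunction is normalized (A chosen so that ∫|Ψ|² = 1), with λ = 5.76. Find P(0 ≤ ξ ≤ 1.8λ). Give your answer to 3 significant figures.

P = ∫_{0}^{1.8λ} |Ψ(ξ)|² dξ.
Since A² = 1/(3·λ^5/4), this is the region integral divided by the full normalization integral.
In terms of u = ξ/λ (A² and the length scale cancel between numerator and denominator), P = [∫_{0}^{1.8} u^4·e^(-2·u) du] / [∫_{0}^{∞} u^4·e^(-2·u) du].
With ∫ u^4·e^(-2·u) du = -(u^4/2 + u^3 + 3·u^2/2 + 3·u/2 + 3/4)·e^(-2·u) + C, the region integral is ≈ 0.22017 and the full one is 3/4.
Taking the ratio, P = 0.2936.

P ≈ 0.294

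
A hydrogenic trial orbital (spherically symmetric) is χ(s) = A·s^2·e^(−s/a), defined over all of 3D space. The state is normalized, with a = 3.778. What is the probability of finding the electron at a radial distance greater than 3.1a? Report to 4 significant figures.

With dV = 4πs²ds, the probability is ∫|χ|² dV over s > 3.1a.
Normalization gives A² = 1/(45·π·a^7/2).
Substituting u = s/a, A², 4π and the length scale all cancel in the ratio: P = ∫_{3.1}^{∞} u^6·e^(-2·u) du / ∫_{0}^{∞} u^6·e^(-2·u) du.
Using ∫ u^6·e^(-2·u) du = -(4·u^6 + 12·u^5 + 30·u^4 + 60·u^3 + 90·u^2 + 90·u + 45)·e^(-2·u)/8, the numerator is ≈ 3.22995 and the denominator is 45/8.
This evaluates to P = 0.57421.

P ≈ 0.5742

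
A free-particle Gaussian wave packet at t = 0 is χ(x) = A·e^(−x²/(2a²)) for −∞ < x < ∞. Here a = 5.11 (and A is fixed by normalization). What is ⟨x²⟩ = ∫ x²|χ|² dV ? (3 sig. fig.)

The expectation value is the |χ|²-weighted average of x^2: ∫ x^2|χ|² dx.
Differentiating ∫e^(−αx²) dx = √(π/α) under α to get the higher moments, the ratio of the moment integral to the normalization integral gives ⟨x²⟩ = a^2/2.
With a = 5.11, ⟨x^2⟩ = 13.06.

⟨x^2⟩ ≈ 13.1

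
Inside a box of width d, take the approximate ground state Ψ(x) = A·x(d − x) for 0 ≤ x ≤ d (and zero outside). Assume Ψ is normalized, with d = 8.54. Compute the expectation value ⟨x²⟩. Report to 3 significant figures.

⟨x²⟩ = ∫ x^2 |Ψ|² dx over the full domain.
Evaluating both integrals, ⟨x²⟩ = 2·d^2/7.
With d = 8.54, ⟨x^2⟩ = 20.84.

⟨x^2⟩ ≈ 20.8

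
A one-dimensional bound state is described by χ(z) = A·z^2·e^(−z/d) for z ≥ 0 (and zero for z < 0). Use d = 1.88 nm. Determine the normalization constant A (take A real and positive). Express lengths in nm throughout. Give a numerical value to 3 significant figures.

Require ∫ |χ|² dz = 1 over the whole domain.
With ∫₀^∞ z^4 e^(−αz) dz = 4!/α^5, ∫|χ|² dz = A²·(3·d^5/4).
Setting this equal to 1 gives A² = 1/(3·d^5/4).
Plugging in d = 1.88 yields A = 0.2383.

A ≈ 0.238 nm^(-5/2)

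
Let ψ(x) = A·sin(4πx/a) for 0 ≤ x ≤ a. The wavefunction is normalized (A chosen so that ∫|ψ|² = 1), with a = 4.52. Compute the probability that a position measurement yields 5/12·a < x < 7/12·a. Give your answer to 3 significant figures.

P ≈ 0.0978

|ψ|² is the probability density, so P = ∫_{5/12·a}^{7/12·a} |ψ|² dx.
With A² fixed by ∫|ψ|² = 1, i.e. A² = (a/2)^(−1), substitute and integrate.
In terms of u = x/a (A² and the length scale cancel between numerator and denominator), P = [∫_{5/12}^{7/12} sin(4·π·u)^2 du] / [∫_{0}^{1} sin(4·π·u)^2 du].
With ∫ sin(4·π·u)^2 du = u/2 - sin(4·π·u)·cos(4·π·u)/(8·π) + C, the region integral is -√(3)/(16·π) + 1/12 and the full one is 1/2.
Evaluating gives P = (-√(3)/8 + π/6)/π.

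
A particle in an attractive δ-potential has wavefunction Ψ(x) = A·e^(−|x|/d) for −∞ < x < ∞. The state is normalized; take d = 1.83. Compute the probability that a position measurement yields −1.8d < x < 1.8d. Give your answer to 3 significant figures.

The probability is P = ∫ |Ψ|² dx over [−1.8d, 1.8d].
The normalization integral ∫|Ψ|²dx over the whole domain equals d·A², and A² cancels in the ratio.
By symmetry take twice the x ≥ 0 contribution in numerator and denominator; the 2's cancel. Let u = x/d; then A² and the length scale cancel, so P = ∫_{0}^{1.8} e^(-2·u) du ÷ ∫_{0}^{∞} e^(-2·u) du.
Using ∫ e^(-2·u) du = -e^(-2·u)/2, the numerator is 1/2 - e^(-18/5)/2 and the denominator is 1/2.
This works out to P = 0.9727.

P ≈ 0.973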